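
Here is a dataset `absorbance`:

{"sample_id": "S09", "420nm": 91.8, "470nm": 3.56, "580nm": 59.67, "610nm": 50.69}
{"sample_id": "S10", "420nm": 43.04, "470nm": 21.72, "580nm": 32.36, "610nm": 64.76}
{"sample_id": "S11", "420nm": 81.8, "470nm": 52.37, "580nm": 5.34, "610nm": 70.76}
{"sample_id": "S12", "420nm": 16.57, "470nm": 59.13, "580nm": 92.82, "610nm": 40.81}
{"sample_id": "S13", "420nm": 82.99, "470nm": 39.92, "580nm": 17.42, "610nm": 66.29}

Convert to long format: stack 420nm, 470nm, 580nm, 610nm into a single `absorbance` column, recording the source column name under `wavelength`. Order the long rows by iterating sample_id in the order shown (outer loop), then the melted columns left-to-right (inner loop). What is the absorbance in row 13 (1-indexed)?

20 rows total (5 × 4). Row 13: index ⌊(13-1)/4⌋ = 3 into sample_id → S12; (13-1) mod 4 = 0 into the melted columns → 420nm.
So row 13 is (S12, 420nm, 16.57); absorbance = 16.57.

16.57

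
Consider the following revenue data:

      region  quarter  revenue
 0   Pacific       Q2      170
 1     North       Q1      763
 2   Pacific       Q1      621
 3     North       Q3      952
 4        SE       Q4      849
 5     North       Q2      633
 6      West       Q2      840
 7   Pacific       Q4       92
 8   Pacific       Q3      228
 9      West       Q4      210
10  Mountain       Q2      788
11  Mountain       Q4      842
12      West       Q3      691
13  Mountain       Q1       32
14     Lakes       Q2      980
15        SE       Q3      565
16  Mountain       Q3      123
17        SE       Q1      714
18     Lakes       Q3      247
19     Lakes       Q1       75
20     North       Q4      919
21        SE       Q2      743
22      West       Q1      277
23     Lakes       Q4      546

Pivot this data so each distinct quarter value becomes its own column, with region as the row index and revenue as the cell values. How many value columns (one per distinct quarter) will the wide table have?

4

4 distinct quarter values: Q1, Q2, Q3, Q4.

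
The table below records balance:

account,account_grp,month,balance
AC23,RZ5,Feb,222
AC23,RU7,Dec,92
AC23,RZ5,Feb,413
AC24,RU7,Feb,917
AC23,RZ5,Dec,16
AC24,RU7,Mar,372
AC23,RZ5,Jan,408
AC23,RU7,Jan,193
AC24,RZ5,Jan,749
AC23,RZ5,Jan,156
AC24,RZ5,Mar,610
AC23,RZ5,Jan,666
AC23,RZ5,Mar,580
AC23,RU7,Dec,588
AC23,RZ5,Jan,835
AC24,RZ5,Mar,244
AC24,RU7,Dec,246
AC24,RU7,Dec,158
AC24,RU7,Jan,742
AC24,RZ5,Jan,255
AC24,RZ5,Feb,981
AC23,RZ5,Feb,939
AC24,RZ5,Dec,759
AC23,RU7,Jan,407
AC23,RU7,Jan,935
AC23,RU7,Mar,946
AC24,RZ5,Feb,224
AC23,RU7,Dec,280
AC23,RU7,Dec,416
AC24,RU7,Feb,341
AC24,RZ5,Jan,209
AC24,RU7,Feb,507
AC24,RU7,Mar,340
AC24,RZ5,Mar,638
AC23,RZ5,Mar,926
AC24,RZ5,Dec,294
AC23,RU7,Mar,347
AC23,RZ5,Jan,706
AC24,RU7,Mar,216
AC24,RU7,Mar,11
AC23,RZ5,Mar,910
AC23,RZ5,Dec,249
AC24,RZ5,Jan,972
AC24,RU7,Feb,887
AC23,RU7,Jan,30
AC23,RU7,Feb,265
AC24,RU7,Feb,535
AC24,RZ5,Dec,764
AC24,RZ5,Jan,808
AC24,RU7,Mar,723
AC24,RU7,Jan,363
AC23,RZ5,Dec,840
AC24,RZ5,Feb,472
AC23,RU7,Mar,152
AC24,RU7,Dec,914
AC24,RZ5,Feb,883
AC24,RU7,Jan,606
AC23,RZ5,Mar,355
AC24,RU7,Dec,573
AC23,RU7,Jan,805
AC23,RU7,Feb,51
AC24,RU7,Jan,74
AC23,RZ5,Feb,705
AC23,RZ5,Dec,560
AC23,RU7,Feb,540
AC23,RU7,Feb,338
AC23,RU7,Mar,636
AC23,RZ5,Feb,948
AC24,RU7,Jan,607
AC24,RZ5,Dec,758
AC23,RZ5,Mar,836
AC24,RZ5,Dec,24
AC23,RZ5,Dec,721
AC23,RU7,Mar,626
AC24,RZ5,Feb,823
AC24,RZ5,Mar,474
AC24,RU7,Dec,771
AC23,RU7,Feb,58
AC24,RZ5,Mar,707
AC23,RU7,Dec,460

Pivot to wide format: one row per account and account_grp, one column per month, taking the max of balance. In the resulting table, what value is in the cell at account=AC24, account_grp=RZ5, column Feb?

Rows with account=AC24, account_grp=RZ5 and month=Feb: balance values are 981, 224, 472, 883, 823.
max(981, 224, 472, 883, 823) = 981.

981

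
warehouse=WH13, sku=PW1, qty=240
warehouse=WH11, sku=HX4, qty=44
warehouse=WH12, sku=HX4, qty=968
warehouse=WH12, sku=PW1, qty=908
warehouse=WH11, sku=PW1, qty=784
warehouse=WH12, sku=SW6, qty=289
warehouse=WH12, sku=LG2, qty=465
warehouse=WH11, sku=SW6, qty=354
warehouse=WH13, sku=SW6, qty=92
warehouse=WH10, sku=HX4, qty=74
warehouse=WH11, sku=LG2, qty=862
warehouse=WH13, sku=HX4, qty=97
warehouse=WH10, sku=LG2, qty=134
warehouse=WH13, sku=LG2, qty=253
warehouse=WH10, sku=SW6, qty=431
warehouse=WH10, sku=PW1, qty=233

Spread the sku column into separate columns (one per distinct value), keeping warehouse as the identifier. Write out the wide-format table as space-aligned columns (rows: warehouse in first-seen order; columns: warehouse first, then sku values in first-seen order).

warehouse  PW1  HX4  SW6  LG2
WH13       240  97   92   253
WH11       784  44   354  862
WH12       908  968  289  465
WH10       233  74   431  134

Columns: warehouse plus the 4 distinct sku values (PW1, HX4, SW6, LG2).
For example, row WH13 column PW1 takes qty=240 from the long row (WH13, PW1).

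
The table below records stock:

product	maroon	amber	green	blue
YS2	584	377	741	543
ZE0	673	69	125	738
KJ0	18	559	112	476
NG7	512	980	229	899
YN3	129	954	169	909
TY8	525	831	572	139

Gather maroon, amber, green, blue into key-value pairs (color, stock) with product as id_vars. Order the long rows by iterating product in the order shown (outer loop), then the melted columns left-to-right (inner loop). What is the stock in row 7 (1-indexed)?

125

24 rows total (6 × 4). Row 7: index ⌊(7-1)/4⌋ = 1 into product → ZE0; (7-1) mod 4 = 2 into the melted columns → green.
So row 7 is (ZE0, green, 125); stock = 125.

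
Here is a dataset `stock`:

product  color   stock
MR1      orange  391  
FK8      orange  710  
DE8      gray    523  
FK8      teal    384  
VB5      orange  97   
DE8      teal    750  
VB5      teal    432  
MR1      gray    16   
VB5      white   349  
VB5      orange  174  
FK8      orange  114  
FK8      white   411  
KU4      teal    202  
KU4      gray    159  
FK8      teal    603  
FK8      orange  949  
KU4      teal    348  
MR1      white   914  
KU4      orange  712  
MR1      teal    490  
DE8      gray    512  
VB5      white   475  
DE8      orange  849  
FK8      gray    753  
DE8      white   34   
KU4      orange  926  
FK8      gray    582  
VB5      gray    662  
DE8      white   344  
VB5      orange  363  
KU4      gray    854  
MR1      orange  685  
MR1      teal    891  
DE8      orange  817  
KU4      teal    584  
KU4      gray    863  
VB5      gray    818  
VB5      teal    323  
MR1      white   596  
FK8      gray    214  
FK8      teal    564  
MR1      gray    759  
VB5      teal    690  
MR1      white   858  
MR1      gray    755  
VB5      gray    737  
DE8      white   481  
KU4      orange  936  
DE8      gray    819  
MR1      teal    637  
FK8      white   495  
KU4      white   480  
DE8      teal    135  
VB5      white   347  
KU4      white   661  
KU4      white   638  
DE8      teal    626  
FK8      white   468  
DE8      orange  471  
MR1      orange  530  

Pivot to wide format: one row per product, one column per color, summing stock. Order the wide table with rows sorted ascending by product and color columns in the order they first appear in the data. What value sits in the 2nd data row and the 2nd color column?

With rows sorted ascending by product, row 2 is product=FK8. color columns in first-appearance order: orange, gray, teal, white; column 2 is gray.
Long rows with product=FK8, color=gray: 753 + 582 + 214 = 1549.

1549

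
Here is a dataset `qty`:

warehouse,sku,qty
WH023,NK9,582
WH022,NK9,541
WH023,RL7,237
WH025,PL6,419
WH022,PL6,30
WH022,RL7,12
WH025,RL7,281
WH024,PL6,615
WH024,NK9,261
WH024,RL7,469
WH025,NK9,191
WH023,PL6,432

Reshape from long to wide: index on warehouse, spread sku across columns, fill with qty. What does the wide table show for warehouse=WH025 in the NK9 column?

Wide layout: rows indexed by warehouse, columns are the 3 distinct sku values (NK9, RL7, PL6).
Cell (warehouse=WH025, sku=NK9) draws from the long row where warehouse=WH025 and sku=NK9, which has qty=191.

191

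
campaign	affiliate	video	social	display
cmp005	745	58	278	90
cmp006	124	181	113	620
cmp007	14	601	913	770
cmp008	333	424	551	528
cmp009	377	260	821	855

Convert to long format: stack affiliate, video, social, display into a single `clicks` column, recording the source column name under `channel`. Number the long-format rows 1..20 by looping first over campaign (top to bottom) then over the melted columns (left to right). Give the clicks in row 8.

620

20 rows total (5 × 4). Row 8: index ⌊(8-1)/4⌋ = 1 into campaign → cmp006; (8-1) mod 4 = 3 into the melted columns → display.
So row 8 is (cmp006, display, 620); clicks = 620.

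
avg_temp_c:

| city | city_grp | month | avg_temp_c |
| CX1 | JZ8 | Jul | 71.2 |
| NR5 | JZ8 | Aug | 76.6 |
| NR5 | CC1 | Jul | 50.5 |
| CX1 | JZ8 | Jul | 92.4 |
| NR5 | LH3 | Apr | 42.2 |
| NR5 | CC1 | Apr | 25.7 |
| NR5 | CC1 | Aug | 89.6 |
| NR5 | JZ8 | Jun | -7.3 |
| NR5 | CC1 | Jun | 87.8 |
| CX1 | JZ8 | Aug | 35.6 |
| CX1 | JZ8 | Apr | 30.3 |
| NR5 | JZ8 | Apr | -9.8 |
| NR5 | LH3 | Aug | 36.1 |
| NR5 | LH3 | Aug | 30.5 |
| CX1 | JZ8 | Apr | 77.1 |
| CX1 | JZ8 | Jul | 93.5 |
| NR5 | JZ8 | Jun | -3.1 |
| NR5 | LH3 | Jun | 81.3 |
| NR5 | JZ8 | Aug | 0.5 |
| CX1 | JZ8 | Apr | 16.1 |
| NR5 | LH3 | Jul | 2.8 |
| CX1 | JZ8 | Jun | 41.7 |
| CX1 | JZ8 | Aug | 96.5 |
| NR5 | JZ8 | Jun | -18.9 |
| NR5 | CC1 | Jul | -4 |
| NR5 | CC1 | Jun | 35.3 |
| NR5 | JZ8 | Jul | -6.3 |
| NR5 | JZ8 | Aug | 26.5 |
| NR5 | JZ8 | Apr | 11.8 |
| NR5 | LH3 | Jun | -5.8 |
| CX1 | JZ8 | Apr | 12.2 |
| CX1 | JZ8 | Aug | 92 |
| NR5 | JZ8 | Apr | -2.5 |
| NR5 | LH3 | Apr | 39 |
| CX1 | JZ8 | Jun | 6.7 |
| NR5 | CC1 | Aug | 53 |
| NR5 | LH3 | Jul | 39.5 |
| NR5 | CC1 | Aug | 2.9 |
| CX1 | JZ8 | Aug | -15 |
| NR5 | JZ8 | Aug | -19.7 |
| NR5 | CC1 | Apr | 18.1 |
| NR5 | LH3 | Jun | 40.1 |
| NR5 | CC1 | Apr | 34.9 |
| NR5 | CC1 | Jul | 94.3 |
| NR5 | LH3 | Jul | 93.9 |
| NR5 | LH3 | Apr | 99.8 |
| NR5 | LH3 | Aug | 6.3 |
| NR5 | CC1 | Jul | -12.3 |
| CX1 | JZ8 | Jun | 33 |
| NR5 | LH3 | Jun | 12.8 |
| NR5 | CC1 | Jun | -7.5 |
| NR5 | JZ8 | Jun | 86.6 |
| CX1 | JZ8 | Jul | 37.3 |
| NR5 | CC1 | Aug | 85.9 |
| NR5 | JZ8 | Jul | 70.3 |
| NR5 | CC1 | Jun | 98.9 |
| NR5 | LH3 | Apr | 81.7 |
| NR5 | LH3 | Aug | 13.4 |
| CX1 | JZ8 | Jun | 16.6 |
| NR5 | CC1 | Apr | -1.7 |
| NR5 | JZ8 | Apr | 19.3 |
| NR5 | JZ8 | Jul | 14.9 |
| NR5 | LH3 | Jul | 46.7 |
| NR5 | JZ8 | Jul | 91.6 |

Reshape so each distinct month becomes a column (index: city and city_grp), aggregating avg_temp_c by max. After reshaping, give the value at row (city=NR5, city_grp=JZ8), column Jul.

Rows with city=NR5, city_grp=JZ8 and month=Jul: avg_temp_c values are -6.3, 70.3, 14.9, 91.6.
max(-6.3, 70.3, 14.9, 91.6) = 91.6.

91.6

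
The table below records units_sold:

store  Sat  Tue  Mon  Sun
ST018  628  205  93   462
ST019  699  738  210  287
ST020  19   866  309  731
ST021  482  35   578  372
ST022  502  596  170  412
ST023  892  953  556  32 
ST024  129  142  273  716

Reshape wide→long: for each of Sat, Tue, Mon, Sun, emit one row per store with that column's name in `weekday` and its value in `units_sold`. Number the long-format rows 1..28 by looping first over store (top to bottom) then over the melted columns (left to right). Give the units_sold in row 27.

273

28 rows total (7 × 4). Row 27: index ⌊(27-1)/4⌋ = 6 into store → ST024; (27-1) mod 4 = 2 into the melted columns → Mon.
So row 27 is (ST024, Mon, 273); units_sold = 273.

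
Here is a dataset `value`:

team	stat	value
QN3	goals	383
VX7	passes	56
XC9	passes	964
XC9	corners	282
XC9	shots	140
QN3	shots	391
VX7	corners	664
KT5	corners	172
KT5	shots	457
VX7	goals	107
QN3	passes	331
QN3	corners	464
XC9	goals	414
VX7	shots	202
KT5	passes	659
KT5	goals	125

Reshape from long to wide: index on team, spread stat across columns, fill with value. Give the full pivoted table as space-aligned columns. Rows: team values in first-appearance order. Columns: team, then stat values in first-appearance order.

Columns: team plus the 4 distinct stat values (goals, passes, corners, shots).
For example, row QN3 column goals takes value=383 from the long row (QN3, goals).

team  goals  passes  corners  shots
QN3   383    331     464      391  
VX7   107    56      664      202  
XC9   414    964     282      140  
KT5   125    659     172      457  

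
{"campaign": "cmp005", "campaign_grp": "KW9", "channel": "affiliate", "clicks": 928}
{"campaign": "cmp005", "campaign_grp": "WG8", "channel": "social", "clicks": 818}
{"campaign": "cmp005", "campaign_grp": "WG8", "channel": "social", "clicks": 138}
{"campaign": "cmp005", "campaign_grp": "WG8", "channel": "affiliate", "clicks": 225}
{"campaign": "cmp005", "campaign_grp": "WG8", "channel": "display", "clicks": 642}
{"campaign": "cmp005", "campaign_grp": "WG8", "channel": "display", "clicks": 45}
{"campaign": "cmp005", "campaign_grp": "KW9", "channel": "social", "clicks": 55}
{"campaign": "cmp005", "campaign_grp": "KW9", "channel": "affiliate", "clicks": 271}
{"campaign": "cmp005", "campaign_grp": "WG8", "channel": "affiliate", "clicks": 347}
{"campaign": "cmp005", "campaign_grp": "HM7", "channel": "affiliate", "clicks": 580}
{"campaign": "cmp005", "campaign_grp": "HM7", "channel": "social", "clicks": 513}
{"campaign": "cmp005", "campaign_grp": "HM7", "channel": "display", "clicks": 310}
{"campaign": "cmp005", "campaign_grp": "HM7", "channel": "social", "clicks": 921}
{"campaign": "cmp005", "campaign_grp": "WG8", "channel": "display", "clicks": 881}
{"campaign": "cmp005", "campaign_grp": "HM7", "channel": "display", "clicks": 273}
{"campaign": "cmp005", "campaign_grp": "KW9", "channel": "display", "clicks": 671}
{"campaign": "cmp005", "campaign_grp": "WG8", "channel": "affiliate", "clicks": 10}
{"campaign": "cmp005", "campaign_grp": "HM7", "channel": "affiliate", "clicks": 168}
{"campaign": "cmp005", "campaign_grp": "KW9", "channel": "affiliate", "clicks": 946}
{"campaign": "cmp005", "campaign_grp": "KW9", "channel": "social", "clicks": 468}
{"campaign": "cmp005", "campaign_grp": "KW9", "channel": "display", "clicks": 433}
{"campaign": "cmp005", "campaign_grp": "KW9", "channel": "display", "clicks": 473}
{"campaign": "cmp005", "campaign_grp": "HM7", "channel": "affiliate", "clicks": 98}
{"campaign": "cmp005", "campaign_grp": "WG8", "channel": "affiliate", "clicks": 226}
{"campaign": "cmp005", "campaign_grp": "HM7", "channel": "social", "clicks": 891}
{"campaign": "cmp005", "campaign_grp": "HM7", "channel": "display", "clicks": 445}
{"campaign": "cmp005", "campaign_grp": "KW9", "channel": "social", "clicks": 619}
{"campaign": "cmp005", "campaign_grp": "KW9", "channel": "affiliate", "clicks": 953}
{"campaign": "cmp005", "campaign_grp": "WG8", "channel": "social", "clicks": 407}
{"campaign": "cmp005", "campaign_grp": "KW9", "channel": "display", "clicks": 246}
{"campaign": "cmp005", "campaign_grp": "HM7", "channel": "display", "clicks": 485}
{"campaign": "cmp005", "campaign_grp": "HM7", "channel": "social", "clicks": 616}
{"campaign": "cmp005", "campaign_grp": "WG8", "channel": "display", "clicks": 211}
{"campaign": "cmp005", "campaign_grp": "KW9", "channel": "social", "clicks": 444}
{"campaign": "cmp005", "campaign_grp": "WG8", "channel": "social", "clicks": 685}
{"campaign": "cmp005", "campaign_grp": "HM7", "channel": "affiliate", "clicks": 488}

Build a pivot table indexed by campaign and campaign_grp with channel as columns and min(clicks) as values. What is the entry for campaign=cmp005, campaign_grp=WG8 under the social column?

138

Rows with campaign=cmp005, campaign_grp=WG8 and channel=social: clicks values are 818, 138, 407, 685.
min(818, 138, 407, 685) = 138.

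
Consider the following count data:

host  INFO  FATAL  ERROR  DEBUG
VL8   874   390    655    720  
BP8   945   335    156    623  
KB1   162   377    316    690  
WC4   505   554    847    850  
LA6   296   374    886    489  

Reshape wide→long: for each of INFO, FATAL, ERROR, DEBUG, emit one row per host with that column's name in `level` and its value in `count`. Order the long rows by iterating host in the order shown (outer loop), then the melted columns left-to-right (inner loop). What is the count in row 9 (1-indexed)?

20 rows total (5 × 4). Row 9: index ⌊(9-1)/4⌋ = 2 into host → KB1; (9-1) mod 4 = 0 into the melted columns → INFO.
So row 9 is (KB1, INFO, 162); count = 162.

162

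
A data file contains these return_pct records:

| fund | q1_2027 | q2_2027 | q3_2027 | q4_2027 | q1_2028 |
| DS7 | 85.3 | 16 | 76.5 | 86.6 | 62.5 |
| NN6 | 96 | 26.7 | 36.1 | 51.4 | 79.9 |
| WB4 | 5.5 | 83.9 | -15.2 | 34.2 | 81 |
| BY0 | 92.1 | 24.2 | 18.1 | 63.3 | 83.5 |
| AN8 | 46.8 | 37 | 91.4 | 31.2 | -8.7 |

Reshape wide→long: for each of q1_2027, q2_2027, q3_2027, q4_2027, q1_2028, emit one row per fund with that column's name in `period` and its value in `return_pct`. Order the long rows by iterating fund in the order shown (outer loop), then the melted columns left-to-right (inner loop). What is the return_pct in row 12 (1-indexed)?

25 rows total (5 × 5). Row 12: index ⌊(12-1)/5⌋ = 2 into fund → WB4; (12-1) mod 5 = 1 into the melted columns → q2_2027.
So row 12 is (WB4, q2_2027, 83.9); return_pct = 83.9.

83.9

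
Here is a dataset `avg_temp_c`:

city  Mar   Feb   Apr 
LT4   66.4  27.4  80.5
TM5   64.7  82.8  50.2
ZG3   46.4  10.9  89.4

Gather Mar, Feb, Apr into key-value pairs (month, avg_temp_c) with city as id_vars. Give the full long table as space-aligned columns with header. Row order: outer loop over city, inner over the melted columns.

city  month  avg_temp_c
LT4   Mar    66.4      
LT4   Feb    27.4      
LT4   Apr    80.5      
TM5   Mar    64.7      
TM5   Feb    82.8      
TM5   Apr    50.2      
ZG3   Mar    46.4      
ZG3   Feb    10.9      
ZG3   Apr    89.4      

Each (city, column) pair becomes one row: 3 × 3 = 9 rows.
For example, (LT4, Mar) → avg_temp_c=66.4.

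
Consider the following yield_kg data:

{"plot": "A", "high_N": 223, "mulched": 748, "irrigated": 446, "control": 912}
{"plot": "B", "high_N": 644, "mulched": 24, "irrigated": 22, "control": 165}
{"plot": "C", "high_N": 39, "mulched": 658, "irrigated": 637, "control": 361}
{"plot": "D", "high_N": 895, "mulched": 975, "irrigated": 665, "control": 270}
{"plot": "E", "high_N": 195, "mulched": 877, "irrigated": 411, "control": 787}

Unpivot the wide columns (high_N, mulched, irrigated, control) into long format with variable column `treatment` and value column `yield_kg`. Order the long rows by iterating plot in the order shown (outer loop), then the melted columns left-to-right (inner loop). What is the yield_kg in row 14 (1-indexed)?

975

20 rows total (5 × 4). Row 14: index ⌊(14-1)/4⌋ = 3 into plot → D; (14-1) mod 4 = 1 into the melted columns → mulched.
So row 14 is (D, mulched, 975); yield_kg = 975.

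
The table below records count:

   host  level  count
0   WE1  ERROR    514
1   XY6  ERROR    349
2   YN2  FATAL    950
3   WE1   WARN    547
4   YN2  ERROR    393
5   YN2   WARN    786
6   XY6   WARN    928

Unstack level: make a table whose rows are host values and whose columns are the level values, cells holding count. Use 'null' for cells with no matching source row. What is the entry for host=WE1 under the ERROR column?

514

The long row with host=WE1, level=ERROR has count=514.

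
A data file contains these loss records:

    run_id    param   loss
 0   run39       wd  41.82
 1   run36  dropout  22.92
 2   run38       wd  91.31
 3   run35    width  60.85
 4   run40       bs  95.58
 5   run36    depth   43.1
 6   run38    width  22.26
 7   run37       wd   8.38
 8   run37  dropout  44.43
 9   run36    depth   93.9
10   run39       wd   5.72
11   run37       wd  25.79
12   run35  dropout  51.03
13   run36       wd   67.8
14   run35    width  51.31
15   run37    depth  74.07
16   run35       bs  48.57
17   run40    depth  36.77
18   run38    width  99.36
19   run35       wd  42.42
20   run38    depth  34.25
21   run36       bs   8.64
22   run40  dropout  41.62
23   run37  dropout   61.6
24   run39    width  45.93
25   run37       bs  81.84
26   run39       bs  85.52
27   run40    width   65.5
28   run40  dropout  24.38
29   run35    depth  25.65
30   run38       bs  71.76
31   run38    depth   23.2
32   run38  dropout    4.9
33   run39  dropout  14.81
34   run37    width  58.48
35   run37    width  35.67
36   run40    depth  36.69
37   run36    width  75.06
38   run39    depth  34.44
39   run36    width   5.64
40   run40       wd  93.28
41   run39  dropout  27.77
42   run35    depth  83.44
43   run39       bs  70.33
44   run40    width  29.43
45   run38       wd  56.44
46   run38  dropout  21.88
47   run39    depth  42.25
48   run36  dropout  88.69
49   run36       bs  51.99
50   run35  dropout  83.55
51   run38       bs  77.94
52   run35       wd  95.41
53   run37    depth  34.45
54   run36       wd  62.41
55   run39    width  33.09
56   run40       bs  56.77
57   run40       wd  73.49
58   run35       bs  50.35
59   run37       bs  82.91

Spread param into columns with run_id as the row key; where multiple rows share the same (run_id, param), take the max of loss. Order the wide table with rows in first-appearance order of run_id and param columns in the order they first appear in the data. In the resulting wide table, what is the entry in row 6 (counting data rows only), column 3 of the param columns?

With rows in first-appearance order of run_id, row 6 is run_id=run37. param columns in first-appearance order: wd, dropout, width, bs, depth; column 3 is width.
Long rows with run_id=run37, param=width: max(58.48, 35.67) = 58.48.

58.48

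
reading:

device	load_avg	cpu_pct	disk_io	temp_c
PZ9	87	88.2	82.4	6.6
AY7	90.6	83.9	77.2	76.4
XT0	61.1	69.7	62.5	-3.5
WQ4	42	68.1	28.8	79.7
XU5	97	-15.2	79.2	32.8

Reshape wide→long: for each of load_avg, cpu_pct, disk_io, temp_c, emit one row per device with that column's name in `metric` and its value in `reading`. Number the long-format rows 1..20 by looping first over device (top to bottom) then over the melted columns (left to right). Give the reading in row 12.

-3.5

20 rows total (5 × 4). Row 12: index ⌊(12-1)/4⌋ = 2 into device → XT0; (12-1) mod 4 = 3 into the melted columns → temp_c.
So row 12 is (XT0, temp_c, -3.5); reading = -3.5.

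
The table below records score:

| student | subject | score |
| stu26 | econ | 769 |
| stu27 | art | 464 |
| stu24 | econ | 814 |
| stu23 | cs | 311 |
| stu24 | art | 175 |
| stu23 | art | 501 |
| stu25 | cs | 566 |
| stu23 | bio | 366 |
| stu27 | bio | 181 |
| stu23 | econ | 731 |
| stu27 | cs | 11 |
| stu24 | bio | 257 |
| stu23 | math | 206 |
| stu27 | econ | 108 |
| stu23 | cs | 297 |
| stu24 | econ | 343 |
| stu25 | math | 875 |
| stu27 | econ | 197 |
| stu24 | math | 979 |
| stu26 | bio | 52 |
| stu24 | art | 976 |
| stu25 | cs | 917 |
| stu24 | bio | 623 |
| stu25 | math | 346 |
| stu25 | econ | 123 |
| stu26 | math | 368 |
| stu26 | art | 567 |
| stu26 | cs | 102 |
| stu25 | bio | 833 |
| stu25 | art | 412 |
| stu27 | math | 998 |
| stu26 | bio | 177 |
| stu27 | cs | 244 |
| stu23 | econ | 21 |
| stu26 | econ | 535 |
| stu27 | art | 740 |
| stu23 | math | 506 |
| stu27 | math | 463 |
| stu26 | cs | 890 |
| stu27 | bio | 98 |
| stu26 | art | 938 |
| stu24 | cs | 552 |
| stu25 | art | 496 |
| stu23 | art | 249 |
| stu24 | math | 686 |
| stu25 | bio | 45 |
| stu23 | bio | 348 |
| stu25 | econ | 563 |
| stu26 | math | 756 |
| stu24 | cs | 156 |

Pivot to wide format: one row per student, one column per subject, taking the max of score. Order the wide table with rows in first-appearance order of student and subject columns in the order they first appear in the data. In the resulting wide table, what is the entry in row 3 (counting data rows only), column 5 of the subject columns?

979

With rows in first-appearance order of student, row 3 is student=stu24. subject columns in first-appearance order: econ, art, cs, bio, math; column 5 is math.
Long rows with student=stu24, subject=math: max(979, 686) = 979.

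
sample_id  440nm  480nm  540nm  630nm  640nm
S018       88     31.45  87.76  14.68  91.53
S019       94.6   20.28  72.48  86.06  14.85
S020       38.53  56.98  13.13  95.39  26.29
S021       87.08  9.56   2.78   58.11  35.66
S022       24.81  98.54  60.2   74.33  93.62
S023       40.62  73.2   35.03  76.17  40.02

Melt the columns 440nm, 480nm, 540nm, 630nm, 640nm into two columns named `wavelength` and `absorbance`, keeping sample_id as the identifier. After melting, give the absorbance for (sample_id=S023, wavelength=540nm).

Unpivoting turns each (sample_id, wide-column) pair into one long row.
The wide cell at row S023, column 540nm holds 35.03, so the long row (S023, 540nm) has absorbance=35.03.

35.03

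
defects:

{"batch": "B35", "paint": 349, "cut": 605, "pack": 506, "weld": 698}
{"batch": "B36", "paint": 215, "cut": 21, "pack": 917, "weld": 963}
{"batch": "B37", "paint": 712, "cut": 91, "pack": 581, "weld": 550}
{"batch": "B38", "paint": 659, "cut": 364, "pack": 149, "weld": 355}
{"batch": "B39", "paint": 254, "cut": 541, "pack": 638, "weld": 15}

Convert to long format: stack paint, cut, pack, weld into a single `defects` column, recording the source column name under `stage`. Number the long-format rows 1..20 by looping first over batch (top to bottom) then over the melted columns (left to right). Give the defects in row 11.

581

20 rows total (5 × 4). Row 11: index ⌊(11-1)/4⌋ = 2 into batch → B37; (11-1) mod 4 = 2 into the melted columns → pack.
So row 11 is (B37, pack, 581); defects = 581.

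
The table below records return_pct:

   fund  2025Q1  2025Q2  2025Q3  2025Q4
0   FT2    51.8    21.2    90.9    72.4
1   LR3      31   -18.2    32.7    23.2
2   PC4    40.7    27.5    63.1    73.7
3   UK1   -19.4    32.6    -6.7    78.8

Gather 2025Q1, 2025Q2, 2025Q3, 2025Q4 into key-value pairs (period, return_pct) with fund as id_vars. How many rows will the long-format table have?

4 fund values × 4 melted columns = 16 rows.

16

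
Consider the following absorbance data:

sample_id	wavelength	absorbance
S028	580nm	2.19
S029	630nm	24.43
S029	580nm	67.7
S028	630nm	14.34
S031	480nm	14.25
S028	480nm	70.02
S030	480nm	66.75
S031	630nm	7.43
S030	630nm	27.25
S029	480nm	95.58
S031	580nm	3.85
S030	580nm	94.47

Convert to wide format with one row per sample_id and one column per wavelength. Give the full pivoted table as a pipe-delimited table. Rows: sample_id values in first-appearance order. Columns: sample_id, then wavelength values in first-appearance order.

Columns: sample_id plus the 3 distinct wavelength values (580nm, 630nm, 480nm).
For example, row S028 column 580nm takes absorbance=2.19 from the long row (S028, 580nm).

| sample_id | 580nm | 630nm | 480nm |
| S028 | 2.19 | 14.34 | 70.02 |
| S029 | 67.7 | 24.43 | 95.58 |
| S031 | 3.85 | 7.43 | 14.25 |
| S030 | 94.47 | 27.25 | 66.75 |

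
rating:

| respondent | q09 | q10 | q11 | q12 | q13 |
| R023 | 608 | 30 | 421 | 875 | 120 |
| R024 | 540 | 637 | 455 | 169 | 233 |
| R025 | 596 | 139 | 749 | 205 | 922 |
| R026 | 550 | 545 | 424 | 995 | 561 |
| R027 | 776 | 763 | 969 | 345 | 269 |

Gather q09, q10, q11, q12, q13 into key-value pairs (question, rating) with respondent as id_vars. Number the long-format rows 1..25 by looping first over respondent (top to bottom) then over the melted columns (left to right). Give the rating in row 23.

25 rows total (5 × 5). Row 23: index ⌊(23-1)/5⌋ = 4 into respondent → R027; (23-1) mod 5 = 2 into the melted columns → q11.
So row 23 is (R027, q11, 969); rating = 969.

969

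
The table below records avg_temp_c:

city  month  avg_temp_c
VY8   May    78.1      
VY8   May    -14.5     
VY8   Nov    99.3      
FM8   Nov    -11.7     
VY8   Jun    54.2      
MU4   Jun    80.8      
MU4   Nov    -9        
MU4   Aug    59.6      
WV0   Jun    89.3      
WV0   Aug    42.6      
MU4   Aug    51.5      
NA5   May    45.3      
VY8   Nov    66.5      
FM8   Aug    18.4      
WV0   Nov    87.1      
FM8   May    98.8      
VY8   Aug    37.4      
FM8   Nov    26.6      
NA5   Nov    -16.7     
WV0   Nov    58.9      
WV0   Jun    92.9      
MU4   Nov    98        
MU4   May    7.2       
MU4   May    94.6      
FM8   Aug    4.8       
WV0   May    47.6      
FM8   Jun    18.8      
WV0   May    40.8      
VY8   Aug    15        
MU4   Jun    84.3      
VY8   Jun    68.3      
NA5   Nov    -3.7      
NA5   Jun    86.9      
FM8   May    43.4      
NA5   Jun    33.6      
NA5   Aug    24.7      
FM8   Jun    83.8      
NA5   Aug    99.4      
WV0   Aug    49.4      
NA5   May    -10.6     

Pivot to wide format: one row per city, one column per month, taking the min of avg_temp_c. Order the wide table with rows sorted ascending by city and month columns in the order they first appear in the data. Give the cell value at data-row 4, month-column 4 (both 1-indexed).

With rows sorted ascending by city, row 4 is city=VY8. month columns in first-appearance order: May, Nov, Jun, Aug; column 4 is Aug.
Long rows with city=VY8, month=Aug: min(37.4, 15) = 15.

15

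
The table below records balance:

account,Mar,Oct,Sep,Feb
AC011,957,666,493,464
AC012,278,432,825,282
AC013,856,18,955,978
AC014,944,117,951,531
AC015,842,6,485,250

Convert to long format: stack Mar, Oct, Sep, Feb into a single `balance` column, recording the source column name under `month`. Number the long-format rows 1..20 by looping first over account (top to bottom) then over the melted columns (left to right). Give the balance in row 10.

18

20 rows total (5 × 4). Row 10: index ⌊(10-1)/4⌋ = 2 into account → AC013; (10-1) mod 4 = 1 into the melted columns → Oct.
So row 10 is (AC013, Oct, 18); balance = 18.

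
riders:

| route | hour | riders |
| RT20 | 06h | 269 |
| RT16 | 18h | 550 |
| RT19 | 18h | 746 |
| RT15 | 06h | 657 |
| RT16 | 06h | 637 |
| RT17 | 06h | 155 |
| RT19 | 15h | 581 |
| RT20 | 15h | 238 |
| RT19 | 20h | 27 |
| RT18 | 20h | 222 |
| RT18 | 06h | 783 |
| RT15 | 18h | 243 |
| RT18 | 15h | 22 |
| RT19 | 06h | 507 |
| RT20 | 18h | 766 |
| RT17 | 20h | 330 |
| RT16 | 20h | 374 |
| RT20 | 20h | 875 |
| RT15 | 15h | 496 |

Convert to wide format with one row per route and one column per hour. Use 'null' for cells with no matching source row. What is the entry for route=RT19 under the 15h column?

581

The long row with route=RT19, hour=15h has riders=581.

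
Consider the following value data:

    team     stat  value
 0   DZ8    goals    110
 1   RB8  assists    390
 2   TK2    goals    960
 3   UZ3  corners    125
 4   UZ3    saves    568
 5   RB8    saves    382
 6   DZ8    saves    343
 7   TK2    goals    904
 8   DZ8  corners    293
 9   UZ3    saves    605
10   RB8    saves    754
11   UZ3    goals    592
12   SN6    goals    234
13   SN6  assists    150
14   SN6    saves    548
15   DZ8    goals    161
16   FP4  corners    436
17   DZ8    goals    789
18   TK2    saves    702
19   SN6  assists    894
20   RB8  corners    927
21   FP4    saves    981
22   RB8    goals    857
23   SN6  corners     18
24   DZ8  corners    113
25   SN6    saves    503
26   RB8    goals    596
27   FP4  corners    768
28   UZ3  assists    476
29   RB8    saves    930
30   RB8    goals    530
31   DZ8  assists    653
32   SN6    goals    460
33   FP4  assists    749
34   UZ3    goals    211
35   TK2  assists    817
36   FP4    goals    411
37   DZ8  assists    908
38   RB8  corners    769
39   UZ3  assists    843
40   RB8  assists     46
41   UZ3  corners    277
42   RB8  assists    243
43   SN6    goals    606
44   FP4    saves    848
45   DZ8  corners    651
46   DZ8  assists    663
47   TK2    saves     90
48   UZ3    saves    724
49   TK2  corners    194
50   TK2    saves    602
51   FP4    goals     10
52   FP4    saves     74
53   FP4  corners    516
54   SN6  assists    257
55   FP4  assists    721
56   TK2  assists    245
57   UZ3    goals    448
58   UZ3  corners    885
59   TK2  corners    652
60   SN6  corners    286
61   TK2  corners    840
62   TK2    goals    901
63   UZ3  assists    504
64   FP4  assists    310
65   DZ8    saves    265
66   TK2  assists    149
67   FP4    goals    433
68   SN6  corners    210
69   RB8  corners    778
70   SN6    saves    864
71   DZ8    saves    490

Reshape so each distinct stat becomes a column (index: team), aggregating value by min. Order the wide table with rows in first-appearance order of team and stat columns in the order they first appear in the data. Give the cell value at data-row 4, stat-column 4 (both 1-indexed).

With rows in first-appearance order of team, row 4 is team=UZ3. stat columns in first-appearance order: goals, assists, corners, saves; column 4 is saves.
Long rows with team=UZ3, stat=saves: min(568, 605, 724) = 568.

568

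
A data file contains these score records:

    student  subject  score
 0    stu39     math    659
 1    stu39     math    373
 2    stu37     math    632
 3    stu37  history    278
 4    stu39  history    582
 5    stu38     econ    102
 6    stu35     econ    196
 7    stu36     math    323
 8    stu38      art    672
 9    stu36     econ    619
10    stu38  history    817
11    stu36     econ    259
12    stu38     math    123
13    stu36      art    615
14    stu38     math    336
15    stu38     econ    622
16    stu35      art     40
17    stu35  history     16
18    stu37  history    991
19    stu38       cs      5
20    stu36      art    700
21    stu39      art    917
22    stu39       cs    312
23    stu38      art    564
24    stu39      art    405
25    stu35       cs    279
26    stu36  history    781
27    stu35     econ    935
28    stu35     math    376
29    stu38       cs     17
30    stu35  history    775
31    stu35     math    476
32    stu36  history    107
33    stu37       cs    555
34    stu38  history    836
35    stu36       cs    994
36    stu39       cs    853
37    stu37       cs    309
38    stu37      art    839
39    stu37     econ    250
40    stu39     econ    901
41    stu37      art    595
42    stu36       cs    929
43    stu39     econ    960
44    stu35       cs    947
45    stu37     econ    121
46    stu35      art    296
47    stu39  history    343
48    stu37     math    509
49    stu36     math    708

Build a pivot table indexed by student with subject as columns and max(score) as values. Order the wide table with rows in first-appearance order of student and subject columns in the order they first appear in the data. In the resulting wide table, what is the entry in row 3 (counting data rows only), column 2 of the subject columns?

With rows in first-appearance order of student, row 3 is student=stu38. subject columns in first-appearance order: math, history, econ, art, cs; column 2 is history.
Long rows with student=stu38, subject=history: max(817, 836) = 836.

836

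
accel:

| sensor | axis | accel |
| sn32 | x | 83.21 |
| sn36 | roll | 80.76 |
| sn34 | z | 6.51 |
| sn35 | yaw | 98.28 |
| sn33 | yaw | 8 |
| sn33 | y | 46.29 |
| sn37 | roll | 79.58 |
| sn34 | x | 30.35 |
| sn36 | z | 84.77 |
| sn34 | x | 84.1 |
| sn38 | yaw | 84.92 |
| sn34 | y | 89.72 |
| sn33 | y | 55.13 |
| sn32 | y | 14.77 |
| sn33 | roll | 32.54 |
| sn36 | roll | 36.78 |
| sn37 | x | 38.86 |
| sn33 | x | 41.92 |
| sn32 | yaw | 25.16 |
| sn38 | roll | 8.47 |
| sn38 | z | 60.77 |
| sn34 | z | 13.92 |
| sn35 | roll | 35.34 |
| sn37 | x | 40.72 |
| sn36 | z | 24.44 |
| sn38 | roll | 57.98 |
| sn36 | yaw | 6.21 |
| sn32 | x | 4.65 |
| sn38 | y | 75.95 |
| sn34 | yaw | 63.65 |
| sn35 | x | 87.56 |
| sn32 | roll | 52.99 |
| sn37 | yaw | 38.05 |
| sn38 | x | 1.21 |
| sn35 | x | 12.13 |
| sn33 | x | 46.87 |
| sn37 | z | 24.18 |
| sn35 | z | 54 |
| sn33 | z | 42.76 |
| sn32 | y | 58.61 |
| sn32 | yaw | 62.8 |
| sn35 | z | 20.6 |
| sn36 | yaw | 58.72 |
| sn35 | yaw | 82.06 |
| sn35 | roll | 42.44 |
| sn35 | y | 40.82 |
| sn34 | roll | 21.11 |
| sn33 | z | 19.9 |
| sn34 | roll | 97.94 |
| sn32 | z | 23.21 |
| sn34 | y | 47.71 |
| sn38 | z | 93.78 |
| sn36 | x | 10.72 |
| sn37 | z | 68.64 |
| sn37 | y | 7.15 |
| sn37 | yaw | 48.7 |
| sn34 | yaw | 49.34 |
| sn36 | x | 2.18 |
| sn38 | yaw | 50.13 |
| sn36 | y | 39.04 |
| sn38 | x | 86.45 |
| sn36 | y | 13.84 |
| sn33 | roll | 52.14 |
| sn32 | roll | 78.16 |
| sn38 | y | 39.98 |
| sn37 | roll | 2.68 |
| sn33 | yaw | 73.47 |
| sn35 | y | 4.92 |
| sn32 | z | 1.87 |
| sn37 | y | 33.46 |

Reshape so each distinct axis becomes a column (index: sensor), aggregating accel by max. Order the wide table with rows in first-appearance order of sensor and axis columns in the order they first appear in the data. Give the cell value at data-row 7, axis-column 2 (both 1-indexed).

With rows in first-appearance order of sensor, row 7 is sensor=sn38. axis columns in first-appearance order: x, roll, z, yaw, y; column 2 is roll.
Long rows with sensor=sn38, axis=roll: max(8.47, 57.98) = 57.98.

57.98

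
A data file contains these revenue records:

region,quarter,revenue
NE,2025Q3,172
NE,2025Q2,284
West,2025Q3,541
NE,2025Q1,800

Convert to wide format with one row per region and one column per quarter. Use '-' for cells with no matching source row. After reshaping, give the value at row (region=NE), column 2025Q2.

284

The long row with region=NE, quarter=2025Q2 has revenue=284.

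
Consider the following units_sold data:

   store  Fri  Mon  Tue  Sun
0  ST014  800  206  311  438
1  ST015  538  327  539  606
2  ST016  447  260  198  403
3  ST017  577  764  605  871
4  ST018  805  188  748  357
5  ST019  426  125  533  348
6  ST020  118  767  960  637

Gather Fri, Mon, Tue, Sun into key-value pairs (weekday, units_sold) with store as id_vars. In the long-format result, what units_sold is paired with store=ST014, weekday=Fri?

800

Unpivoting turns each (store, wide-column) pair into one long row.
The wide cell at row ST014, column Fri holds 800, so the long row (ST014, Fri) has units_sold=800.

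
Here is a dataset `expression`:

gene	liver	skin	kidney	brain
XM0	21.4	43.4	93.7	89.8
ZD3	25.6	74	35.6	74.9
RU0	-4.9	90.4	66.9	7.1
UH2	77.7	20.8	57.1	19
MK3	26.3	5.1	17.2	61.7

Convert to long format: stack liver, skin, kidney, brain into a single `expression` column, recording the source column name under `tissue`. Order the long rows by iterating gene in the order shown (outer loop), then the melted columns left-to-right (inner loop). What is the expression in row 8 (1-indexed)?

74.9

20 rows total (5 × 4). Row 8: index ⌊(8-1)/4⌋ = 1 into gene → ZD3; (8-1) mod 4 = 3 into the melted columns → brain.
So row 8 is (ZD3, brain, 74.9); expression = 74.9.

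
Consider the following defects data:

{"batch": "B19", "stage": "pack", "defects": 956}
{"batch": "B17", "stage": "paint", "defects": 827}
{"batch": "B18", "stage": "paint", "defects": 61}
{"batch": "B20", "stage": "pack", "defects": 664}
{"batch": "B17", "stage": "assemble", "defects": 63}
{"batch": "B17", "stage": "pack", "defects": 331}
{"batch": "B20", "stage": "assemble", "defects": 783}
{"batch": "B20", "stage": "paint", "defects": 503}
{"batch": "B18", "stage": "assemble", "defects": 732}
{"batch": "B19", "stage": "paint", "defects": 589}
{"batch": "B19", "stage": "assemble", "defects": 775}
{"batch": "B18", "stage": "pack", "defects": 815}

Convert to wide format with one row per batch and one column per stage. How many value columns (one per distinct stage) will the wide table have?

3 distinct stage values: assemble, paint, pack.

3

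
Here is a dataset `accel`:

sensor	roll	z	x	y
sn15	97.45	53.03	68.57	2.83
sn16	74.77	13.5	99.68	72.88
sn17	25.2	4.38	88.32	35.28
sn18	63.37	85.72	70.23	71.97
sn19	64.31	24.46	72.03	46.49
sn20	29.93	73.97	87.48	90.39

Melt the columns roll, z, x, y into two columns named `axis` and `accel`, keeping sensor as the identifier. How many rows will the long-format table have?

24

6 sensor values × 4 melted columns = 24 rows.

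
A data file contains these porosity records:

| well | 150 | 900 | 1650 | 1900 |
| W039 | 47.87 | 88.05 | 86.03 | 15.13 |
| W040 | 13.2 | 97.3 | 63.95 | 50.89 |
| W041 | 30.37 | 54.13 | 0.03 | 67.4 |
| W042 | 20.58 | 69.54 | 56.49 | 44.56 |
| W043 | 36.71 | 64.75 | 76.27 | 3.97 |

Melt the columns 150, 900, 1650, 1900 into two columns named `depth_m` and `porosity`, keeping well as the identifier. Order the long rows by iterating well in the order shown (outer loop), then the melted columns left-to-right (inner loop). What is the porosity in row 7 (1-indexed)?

63.95

20 rows total (5 × 4). Row 7: index ⌊(7-1)/4⌋ = 1 into well → W040; (7-1) mod 4 = 2 into the melted columns → 1650.
So row 7 is (W040, 1650, 63.95); porosity = 63.95.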